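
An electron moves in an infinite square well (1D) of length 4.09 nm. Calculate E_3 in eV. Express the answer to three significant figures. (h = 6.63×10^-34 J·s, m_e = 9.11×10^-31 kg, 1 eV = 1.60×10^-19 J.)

For an infinite well E_n = n²h²/(8m_eL²), so E_1 = h²/(8m_eL²) = (6.63×10^-34)²/(8·9.11×10^-31·(4.09×10^-9 m)²) = 3.606×10^-21 J.
Then E_3 = 3²·E_1 = 9·3.606×10^-21 J = 3.245×10^-20 J.
Converting, E_3 = 3.245×10^-20 J / (1.60×10^-19 J/eV) = 0.203 eV.

E_3 = 0.203 eV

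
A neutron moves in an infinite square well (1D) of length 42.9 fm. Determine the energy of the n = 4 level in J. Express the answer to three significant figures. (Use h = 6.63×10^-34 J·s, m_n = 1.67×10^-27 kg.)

For an infinite well E_n = n²h²/(8m_nL²), so E_1 = h²/(8m_nL²) = (6.63×10^-34)²/(8·1.67×10^-27·(4.29×10^-14 m)²) = 1.788×10^-14 J.
Then E_4 = 4²·E_1 = 16·1.788×10^-14 J = 2.86×10^-13 J.

E_4 = 2.86×10^-13 J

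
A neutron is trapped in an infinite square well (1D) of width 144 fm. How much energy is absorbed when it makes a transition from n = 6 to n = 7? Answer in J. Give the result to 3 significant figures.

E_1 = h²/(8m_nL²) = 1.580×10^-15 J.
|ΔE| = |6² − 7²|·E_1 = 13·1.580×10^-15 J = 2.05×10^-14 J.

|ΔE| = 2.05×10^-14 J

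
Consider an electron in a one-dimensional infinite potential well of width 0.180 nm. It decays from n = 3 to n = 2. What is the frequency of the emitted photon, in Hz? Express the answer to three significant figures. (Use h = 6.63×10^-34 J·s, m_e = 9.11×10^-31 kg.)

f = 1.40×10^16 Hz

E_1 = h²/(8m_eL²) = 1.862×10^-18 J and ΔE = (3² − 2²)E_1 = 9.310×10^-18 J.
f = ΔE/h = 9.310×10^-18/6.63×10^-34 = 1.40×10^16 Hz.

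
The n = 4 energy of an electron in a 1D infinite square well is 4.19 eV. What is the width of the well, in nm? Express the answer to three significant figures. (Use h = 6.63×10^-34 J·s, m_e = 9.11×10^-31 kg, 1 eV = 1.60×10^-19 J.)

From E_n = n²h²/(8m_eL²), L = n·h/√(8m_eE_n).
E_4 = 4.19 eV = 6.704×10^-19 J, so L = 4·6.63×10^-34/√(8·9.11×10^-31·6.704×10^-19) = 1.20×10^-9 m = 1.20 nm.

L = 1.20 nm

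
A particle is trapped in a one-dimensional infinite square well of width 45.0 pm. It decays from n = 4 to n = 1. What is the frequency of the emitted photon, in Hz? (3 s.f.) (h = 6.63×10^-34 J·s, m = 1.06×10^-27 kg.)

f = 5.79×10^14 Hz

E_1 = h²/(8mL²) = 2.560×10^-20 J and ΔE = (4² − 1²)E_1 = 3.840×10^-19 J.
f = ΔE/h = 3.840×10^-19/6.63×10^-34 = 5.79×10^14 Hz.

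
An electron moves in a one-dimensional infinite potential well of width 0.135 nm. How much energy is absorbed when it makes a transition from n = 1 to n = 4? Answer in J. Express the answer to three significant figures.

E_1 = h²/(8m_eL²) = 3.306×10^-18 J.
|ΔE| = |1² − 4²|·E_1 = 15·3.306×10^-18 J = 4.96×10^-17 J.

|ΔE| = 4.96×10^-17 J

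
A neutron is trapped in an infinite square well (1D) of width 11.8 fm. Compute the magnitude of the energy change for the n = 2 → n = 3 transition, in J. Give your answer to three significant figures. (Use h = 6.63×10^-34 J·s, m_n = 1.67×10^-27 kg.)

|ΔE| = 1.18×10^-12 J

E_1 = h²/(8m_nL²) = 2.363×10^-13 J.
|ΔE| = |2² − 3²|·E_1 = 5·2.363×10^-13 J = 1.18×10^-12 J.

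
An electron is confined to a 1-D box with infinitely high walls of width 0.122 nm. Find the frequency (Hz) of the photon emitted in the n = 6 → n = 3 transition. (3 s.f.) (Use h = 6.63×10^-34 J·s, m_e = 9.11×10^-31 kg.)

E_1 = h²/(8m_eL²) = 4.052×10^-18 J and ΔE = (6² − 3²)E_1 = 1.094×10^-16 J.
f = ΔE/h = 1.094×10^-16/6.63×10^-34 = 1.65×10^17 Hz.

f = 1.65×10^17 Hz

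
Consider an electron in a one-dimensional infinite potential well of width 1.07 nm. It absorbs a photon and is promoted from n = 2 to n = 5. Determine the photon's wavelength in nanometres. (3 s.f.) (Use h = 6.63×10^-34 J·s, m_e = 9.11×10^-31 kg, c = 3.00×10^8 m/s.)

E_1 = h²/(8m_eL²) = 5.268×10^-20 J, so ΔE = (5² − 2²)E_1 = 1.106×10^-18 J.
λ = hc/ΔE = (6.63×10^-34·3.00×10^8)/1.106×10^-18 = 1.80×10^-7 m = 180 nm.

λ = 180 nm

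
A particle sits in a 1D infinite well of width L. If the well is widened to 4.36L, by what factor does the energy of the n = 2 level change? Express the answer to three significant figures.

0.0526

E_n ∝ 1/L², so the energy scales by 1/4.36² = 0.0526.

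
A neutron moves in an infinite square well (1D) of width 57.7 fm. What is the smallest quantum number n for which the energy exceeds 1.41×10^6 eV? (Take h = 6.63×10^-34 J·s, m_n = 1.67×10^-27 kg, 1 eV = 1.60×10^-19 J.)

n = 5

E_1 = h²/(8m_nL²) = 9.883×10^-15 J = 6.177×10^4 eV.
Need n² > 1.41×10^6/6.177×10^4 = 22.83, i.e. n > 4.778.
The smallest integer satisfying this is n = 5.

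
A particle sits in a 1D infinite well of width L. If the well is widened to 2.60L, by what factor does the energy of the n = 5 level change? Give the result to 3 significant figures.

0.148

E_n ∝ 1/L², so the energy scales by 1/2.60² = 0.148.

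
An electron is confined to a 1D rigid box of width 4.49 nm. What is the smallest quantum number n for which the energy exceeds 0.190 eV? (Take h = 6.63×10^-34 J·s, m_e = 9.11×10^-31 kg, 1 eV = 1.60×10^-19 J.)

E_1 = h²/(8m_eL²) = 2.992×10^-21 J = 0.01870 eV.
Need n² > 0.190/0.01870 = 10.16, i.e. n > 3.187.
The smallest integer satisfying this is n = 4.

n = 4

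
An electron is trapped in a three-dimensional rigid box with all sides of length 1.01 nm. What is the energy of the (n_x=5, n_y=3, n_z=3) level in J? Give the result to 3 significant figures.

For a 3D rectangular well E = (h²/8m_e)·Σ n_i²/L_i² = (6.626×10^-34)²/(8·9.109×10^-31) · [5²/(1.01 nm)² + 3²/(1.01 nm)² + 3²/(1.01 nm)²].
Evaluating gives E = 2.54×10^-18 J.

E = 2.54×10^-18 J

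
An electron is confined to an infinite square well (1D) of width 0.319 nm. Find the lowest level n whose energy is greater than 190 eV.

n = 8

E_1 = h²/(8m_eL²) = 5.921×10^-19 J = 3.696 eV.
Need n² > 190/3.696 = 51.41, i.e. n > 7.170.
The smallest integer satisfying this is n = 8.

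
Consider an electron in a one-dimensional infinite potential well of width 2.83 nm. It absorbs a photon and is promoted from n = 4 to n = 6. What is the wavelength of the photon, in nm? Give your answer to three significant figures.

E_1 = h²/(8m_eL²) = 7.523×10^-21 J, so ΔE = (6² − 4²)E_1 = 1.505×10^-19 J.
λ = hc/ΔE = (6.626×10^-34·2.998×10^8)/1.505×10^-19 = 1.32×10^-6 m = 1.32×10^3 nm.

λ = 1.32×10^3 nm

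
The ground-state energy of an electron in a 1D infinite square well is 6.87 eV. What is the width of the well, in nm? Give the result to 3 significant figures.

From E_n = n²h²/(8m_eL²), L = n·h/√(8m_eE_n).
E_1 = 6.87 eV = 1.101×10^-18 J, so L = 1·6.626×10^-34/√(8·9.109×10^-31·1.101×10^-18) = 2.34×10^-10 m = 0.234 nm.

L = 0.234 nm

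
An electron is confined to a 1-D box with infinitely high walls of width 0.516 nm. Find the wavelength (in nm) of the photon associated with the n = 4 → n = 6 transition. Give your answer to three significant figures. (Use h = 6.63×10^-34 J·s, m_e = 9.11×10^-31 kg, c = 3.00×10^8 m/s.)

E_1 = h²/(8m_eL²) = 2.265×10^-19 J, so ΔE = (6² − 4²)E_1 = 4.530×10^-18 J.
λ = hc/ΔE = (6.63×10^-34·3.00×10^8)/4.530×10^-18 = 4.39×10^-8 m = 43.9 nm.

λ = 43.9 nm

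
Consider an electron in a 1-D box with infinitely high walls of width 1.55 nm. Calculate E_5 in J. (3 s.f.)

For an infinite well E_n = n²h²/(8m_eL²), so E_1 = h²/(8m_eL²) = (6.626×10^-34)²/(8·9.109×10^-31·(1.55×10^-9 m)²) = 2.508×10^-20 J.
Then E_5 = 5²·E_1 = 25·2.508×10^-20 J = 6.27×10^-19 J.

E_5 = 6.27×10^-19 J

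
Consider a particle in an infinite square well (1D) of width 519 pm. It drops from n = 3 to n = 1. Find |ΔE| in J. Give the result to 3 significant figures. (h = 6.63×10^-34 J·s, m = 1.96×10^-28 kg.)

|ΔE| = 8.33×10^-21 J

E_1 = h²/(8mL²) = 1.041×10^-21 J.
|ΔE| = |3² − 1²|·E_1 = 8·1.041×10^-21 J = 8.33×10^-21 J.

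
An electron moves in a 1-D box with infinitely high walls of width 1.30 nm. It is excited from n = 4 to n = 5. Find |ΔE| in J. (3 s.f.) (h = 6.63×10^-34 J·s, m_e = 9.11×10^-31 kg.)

|ΔE| = 3.21×10^-19 J

E_1 = h²/(8m_eL²) = 3.569×10^-20 J.
|ΔE| = |4² − 5²|·E_1 = 9·3.569×10^-20 J = 3.21×10^-19 J.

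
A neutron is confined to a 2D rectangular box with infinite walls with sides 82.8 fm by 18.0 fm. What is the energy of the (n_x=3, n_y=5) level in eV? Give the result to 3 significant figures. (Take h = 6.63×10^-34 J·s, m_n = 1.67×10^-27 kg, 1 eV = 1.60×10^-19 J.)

E = 1.61×10^7 eV

For a 2D rectangular well E = (h²/8m_n)·Σ n_i²/L_i² = (6.63×10^-34)²/(8·1.67×10^-27) · [3²/(82.8 fm)² + 5²/(18.0 fm)²].
Evaluating gives E = 2.582×10^-12 J = 1.61×10^7 eV.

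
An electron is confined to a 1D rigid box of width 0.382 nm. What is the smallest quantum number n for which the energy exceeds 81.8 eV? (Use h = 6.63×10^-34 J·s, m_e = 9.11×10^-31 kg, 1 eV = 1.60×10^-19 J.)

E_1 = h²/(8m_eL²) = 4.133×10^-19 J = 2.583 eV.
Need n² > 81.8/2.583 = 31.67, i.e. n > 5.628.
The smallest integer satisfying this is n = 6.

n = 6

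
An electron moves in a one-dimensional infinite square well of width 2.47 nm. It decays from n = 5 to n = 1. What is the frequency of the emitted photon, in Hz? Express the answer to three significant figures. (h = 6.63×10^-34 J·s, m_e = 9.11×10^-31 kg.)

f = 3.58×10^14 Hz

E_1 = h²/(8m_eL²) = 9.886×10^-21 J and ΔE = (5² − 1²)E_1 = 2.373×10^-19 J.
f = ΔE/h = 2.373×10^-19/6.63×10^-34 = 3.58×10^14 Hz.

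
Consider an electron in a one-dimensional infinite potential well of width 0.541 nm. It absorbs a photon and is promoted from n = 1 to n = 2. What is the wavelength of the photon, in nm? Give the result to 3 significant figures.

E_1 = h²/(8m_eL²) = 2.058×10^-19 J, so ΔE = (2² − 1²)E_1 = 6.174×10^-19 J.
λ = hc/ΔE = (6.626×10^-34·2.998×10^8)/6.174×10^-19 = 3.22×10^-7 m = 322 nm.

λ = 322 nm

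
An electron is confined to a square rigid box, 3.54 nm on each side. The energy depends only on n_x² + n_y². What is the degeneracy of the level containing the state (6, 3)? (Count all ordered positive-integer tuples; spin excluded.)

degeneracy = 2

The level has n_x² + n_y² = 45. The ordered positive-integer solutions are (3, 6), (6, 3).
That gives 2 states.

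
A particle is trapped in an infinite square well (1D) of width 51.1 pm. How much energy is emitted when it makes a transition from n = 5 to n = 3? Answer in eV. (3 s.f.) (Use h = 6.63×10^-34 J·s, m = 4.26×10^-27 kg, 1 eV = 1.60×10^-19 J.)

|ΔE| = 0.494 eV

E_1 = h²/(8mL²) = 4.940×10^-21 J.
|ΔE| = |5² − 3²|·E_1 = 16·4.940×10^-21 J = 7.904×10^-20 J = 0.494 eV.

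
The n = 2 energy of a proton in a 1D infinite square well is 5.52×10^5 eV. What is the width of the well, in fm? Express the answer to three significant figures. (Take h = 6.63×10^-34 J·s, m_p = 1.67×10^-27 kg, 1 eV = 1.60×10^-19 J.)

From E_n = n²h²/(8m_pL²), L = n·h/√(8m_pE_n).
E_2 = 5.52×10^5 eV = 8.832×10^-14 J, so L = 2·6.63×10^-34/√(8·1.67×10^-27·8.832×10^-14) = 3.86×10^-14 m = 38.6 fm.

L = 38.6 fm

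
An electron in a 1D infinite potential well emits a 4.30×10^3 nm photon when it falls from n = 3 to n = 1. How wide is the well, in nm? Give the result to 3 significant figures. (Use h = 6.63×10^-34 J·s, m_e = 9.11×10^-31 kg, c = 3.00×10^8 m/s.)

L = 3.23 nm

The photon carries ΔE = hc/λ = 6.63×10^-34·3.00×10^8/4.30×10^-6 m = 4.626×10^-20 J.
Since ΔE = (3² − 1²)E_1, E_1 = 5.782×10^-21 J, and L = h/√(8m_eE_1) = 3.23×10^-9 m = 3.23 nm.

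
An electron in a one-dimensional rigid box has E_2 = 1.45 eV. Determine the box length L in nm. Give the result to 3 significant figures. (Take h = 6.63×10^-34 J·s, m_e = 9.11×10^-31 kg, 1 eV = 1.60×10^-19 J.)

From E_n = n²h²/(8m_eL²), L = n·h/√(8m_eE_n).
E_2 = 1.45 eV = 2.320×10^-19 J, so L = 2·6.63×10^-34/√(8·9.11×10^-31·2.320×10^-19) = 1.02×10^-9 m = 1.02 nm.

L = 1.02 nm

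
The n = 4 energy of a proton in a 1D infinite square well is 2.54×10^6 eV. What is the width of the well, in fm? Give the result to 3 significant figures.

L = 35.9 fm

From E_n = n²h²/(8m_pL²), L = n·h/√(8m_pE_n).
E_4 = 2.54×10^6 eV = 4.069×10^-13 J, so L = 4·6.626×10^-34/√(8·1.673×10^-27·4.069×10^-13) = 3.59×10^-14 m = 35.9 fm.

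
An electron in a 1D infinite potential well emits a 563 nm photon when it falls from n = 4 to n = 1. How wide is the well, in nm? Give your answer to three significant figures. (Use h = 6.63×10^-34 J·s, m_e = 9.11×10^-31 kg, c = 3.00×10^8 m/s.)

L = 1.60 nm

The photon carries ΔE = hc/λ = 6.63×10^-34·3.00×10^8/5.63×10^-7 m = 3.533×10^-19 J.
Since ΔE = (4² − 1²)E_1, E_1 = 2.355×10^-20 J, and L = h/√(8m_eE_1) = 1.60×10^-9 m = 1.60 nm.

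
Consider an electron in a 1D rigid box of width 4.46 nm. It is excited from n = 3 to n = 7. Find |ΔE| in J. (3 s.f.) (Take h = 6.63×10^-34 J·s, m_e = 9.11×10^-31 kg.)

|ΔE| = 1.21×10^-19 J

E_1 = h²/(8m_eL²) = 3.032×10^-21 J.
|ΔE| = |3² − 7²|·E_1 = 40·3.032×10^-21 J = 1.21×10^-19 J.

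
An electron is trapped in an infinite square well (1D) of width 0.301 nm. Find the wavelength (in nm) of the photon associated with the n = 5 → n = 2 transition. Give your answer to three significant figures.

E_1 = h²/(8m_eL²) = 6.650×10^-19 J, so ΔE = (5² − 2²)E_1 = 1.396×10^-17 J.
λ = hc/ΔE = (6.626×10^-34·2.998×10^8)/1.396×10^-17 = 1.42×10^-8 m = 14.2 nm.

λ = 14.2 nm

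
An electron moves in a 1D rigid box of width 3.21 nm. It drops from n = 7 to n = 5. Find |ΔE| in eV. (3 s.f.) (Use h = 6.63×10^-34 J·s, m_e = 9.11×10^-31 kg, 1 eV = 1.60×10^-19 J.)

E_1 = h²/(8m_eL²) = 5.853×10^-21 J.
|ΔE| = |7² − 5²|·E_1 = 24·5.853×10^-21 J = 1.405×10^-19 J = 0.878 eV.

|ΔE| = 0.878 eV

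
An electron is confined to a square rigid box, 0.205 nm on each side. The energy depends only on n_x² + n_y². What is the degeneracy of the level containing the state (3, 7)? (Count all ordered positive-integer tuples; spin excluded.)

The level has n_x² + n_y² = 58. The ordered positive-integer solutions are (3, 7), (7, 3).
That gives 2 states.

degeneracy = 2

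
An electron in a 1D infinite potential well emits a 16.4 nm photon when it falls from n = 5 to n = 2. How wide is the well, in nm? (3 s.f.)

The photon carries ΔE = hc/λ = 6.626×10^-34·2.998×10^8/1.64×10^-8 m = 1.211×10^-17 J.
Since ΔE = (5² − 2²)E_1, E_1 = 5.767×10^-19 J, and L = h/√(8m_eE_1) = 3.23×10^-10 m = 0.323 nm.

L = 0.323 nm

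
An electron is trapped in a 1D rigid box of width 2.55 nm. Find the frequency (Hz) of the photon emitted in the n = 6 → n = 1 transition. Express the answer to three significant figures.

f = 4.89×10^14 Hz

E_1 = h²/(8m_eL²) = 9.265×10^-21 J and ΔE = (6² − 1²)E_1 = 3.243×10^-19 J.
f = ΔE/h = 3.243×10^-19/6.626×10^-34 = 4.89×10^14 Hz.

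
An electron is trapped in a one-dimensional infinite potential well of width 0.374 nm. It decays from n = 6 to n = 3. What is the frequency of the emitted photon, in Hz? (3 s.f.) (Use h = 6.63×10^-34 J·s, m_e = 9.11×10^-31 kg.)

f = 1.76×10^16 Hz

E_1 = h²/(8m_eL²) = 4.312×10^-19 J and ΔE = (6² − 3²)E_1 = 1.164×10^-17 J.
f = ΔE/h = 1.164×10^-17/6.63×10^-34 = 1.76×10^16 Hz.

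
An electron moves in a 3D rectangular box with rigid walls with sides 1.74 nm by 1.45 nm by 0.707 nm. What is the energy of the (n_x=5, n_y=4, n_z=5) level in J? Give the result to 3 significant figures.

For a 3D rectangular well E = (h²/8m_e)·Σ n_i²/L_i² = (6.626×10^-34)²/(8·9.109×10^-31) · [5²/(1.74 nm)² + 4²/(1.45 nm)² + 5²/(0.707 nm)²].
Evaluating gives E = 3.97×10^-18 J.

E = 3.97×10^-18 J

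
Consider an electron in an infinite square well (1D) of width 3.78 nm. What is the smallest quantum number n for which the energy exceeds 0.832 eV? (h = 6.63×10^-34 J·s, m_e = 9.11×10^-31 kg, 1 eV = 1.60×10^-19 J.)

n = 6

E_1 = h²/(8m_eL²) = 4.221×10^-21 J = 0.02638 eV.
Need n² > 0.832/0.02638 = 31.54, i.e. n > 5.616.
The smallest integer satisfying this is n = 6.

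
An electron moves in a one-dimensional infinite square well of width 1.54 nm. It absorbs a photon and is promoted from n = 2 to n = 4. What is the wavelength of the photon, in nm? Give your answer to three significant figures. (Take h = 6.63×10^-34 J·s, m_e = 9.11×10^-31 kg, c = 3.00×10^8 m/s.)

λ = 652 nm

E_1 = h²/(8m_eL²) = 2.543×10^-20 J, so ΔE = (4² − 2²)E_1 = 3.052×10^-19 J.
λ = hc/ΔE = (6.63×10^-34·3.00×10^8)/3.052×10^-19 = 6.52×10^-7 m = 652 nm.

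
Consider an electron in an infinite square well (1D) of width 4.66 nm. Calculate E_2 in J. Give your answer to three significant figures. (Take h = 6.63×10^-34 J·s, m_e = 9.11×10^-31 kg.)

For an infinite well E_n = n²h²/(8m_eL²), so E_1 = h²/(8m_eL²) = (6.63×10^-34)²/(8·9.11×10^-31·(4.66×10^-9 m)²) = 2.777×10^-21 J.
Then E_2 = 2²·E_1 = 4·2.777×10^-21 J = 1.11×10^-20 J.

E_2 = 1.11×10^-20 J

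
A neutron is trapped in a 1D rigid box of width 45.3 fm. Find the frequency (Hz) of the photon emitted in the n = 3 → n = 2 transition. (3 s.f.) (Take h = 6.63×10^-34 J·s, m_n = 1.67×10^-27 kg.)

f = 1.21×10^20 Hz

E_1 = h²/(8m_nL²) = 1.603×10^-14 J and ΔE = (3² − 2²)E_1 = 8.015×10^-14 J.
f = ΔE/h = 8.015×10^-14/6.63×10^-34 = 1.21×10^20 Hz.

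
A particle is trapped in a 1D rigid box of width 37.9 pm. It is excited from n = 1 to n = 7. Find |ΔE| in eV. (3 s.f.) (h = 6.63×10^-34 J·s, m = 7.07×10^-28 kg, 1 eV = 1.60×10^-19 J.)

|ΔE| = 16.2 eV

E_1 = h²/(8mL²) = 5.411×10^-20 J.
|ΔE| = |1² − 7²|·E_1 = 48·5.411×10^-20 J = 2.597×10^-18 J = 16.2 eV.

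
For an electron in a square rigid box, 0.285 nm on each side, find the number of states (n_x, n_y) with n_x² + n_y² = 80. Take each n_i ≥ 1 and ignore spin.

The level has n_x² + n_y² = 80. The ordered positive-integer solutions are (4, 8), (8, 4).
That gives 2 states.

degeneracy = 2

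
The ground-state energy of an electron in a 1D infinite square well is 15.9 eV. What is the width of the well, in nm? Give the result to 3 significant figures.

L = 0.154 nm

From E_n = n²h²/(8m_eL²), L = n·h/√(8m_eE_n).
E_1 = 15.9 eV = 2.547×10^-18 J, so L = 1·6.626×10^-34/√(8·9.109×10^-31·2.547×10^-18) = 1.54×10^-10 m = 0.154 nm.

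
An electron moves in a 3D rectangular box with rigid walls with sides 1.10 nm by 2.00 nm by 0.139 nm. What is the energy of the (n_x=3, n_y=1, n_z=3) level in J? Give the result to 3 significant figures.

E = 2.85×10^-17 J

For a 3D rectangular well E = (h²/8m_e)·Σ n_i²/L_i² = (6.626×10^-34)²/(8·9.109×10^-31) · [3²/(1.10 nm)² + 1²/(2.00 nm)² + 3²/(0.139 nm)²].
Evaluating gives E = 2.85×10^-17 J.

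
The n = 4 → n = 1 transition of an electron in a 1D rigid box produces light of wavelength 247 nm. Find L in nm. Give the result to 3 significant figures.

The photon carries ΔE = hc/λ = 6.626×10^-34·2.998×10^8/2.47×10^-7 m = 8.042×10^-19 J.
Since ΔE = (4² − 1²)E_1, E_1 = 5.361×10^-20 J, and L = h/√(8m_eE_1) = 1.06×10^-9 m = 1.06 nm.

L = 1.06 nm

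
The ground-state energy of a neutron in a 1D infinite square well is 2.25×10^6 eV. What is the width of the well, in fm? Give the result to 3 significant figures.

From E_n = n²h²/(8m_nL²), L = n·h/√(8m_nE_n).
E_1 = 2.25×10^6 eV = 3.604×10^-13 J, so L = 1·6.626×10^-34/√(8·1.675×10^-27·3.604×10^-13) = 9.53×10^-15 m = 9.53 fm.

L = 9.53 fm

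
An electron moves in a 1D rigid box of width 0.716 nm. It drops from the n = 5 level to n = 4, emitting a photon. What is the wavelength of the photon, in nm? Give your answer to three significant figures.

λ = 188 nm

E_1 = h²/(8m_eL²) = 1.175×10^-19 J, so ΔE = (5² − 4²)E_1 = 1.057×10^-18 J.
λ = hc/ΔE = (6.626×10^-34·2.998×10^8)/1.057×10^-18 = 1.88×10^-7 m = 188 nm.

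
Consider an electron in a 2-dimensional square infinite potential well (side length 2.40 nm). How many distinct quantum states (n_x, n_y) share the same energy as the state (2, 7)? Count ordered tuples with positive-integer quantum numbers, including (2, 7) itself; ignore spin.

degeneracy = 2

The level has n_x² + n_y² = 53. The ordered positive-integer solutions are (2, 7), (7, 2).
That gives 2 states.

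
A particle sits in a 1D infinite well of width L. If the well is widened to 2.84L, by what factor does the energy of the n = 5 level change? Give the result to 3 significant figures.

E_n ∝ 1/L², so the energy scales by 1/2.84² = 0.124.

0.124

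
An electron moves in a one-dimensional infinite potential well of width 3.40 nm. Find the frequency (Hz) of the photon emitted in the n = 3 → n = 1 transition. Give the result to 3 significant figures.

E_1 = h²/(8m_eL²) = 5.212×10^-21 J and ΔE = (3² − 1²)E_1 = 4.170×10^-20 J.
f = ΔE/h = 4.170×10^-20/6.626×10^-34 = 6.29×10^13 Hz.

f = 6.29×10^13 Hz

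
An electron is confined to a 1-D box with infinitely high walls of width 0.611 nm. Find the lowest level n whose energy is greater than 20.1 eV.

n = 5

E_1 = h²/(8m_eL²) = 1.614×10^-19 J = 1.007 eV.
Need n² > 20.1/1.007 = 19.96, i.e. n > 4.468.
The smallest integer satisfying this is n = 5.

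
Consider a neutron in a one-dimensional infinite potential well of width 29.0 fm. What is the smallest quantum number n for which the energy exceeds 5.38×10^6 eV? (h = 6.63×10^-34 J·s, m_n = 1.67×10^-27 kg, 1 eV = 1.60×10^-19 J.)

n = 5

E_1 = h²/(8m_nL²) = 3.912×10^-14 J = 2.445×10^5 eV.
Need n² > 5.38×10^6/2.445×10^5 = 22.00, i.e. n > 4.690.
The smallest integer satisfying this is n = 5.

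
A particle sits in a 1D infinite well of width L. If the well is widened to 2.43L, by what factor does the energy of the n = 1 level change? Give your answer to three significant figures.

E_n ∝ 1/L², so the energy scales by 1/2.43² = 0.169.

0.169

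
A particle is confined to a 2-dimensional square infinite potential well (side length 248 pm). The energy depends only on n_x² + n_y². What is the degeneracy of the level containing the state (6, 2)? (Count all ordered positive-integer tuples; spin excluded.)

The level has n_x² + n_y² = 40. The ordered positive-integer solutions are (2, 6), (6, 2).
That gives 2 states.

degeneracy = 2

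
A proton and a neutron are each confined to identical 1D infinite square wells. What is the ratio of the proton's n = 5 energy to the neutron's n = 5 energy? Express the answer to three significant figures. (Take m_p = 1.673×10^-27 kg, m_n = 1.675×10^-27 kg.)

1.00

E_n ∝ 1/m at fixed n and L, so the ratio is m_n/m_p = 1.675×10^-27/1.673×10^-27 = 1.00.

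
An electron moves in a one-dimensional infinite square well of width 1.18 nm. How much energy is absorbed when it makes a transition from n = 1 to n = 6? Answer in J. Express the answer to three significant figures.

|ΔE| = 1.51×10^-18 J

E_1 = h²/(8m_eL²) = 4.327×10^-20 J.
|ΔE| = |1² − 6²|·E_1 = 35·4.327×10^-20 J = 1.51×10^-18 J.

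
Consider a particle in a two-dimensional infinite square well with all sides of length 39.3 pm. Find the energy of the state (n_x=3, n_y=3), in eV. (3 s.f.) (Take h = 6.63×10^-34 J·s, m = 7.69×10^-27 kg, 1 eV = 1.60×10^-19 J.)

E = 0.520 eV

For a 2D rectangular well E = (h²/8m)·Σ n_i²/L_i² = (6.63×10^-34)²/(8·7.69×10^-27) · [3²/(39.3 pm)² + 3²/(39.3 pm)²].
Evaluating gives E = 8.327×10^-20 J = 0.520 eV.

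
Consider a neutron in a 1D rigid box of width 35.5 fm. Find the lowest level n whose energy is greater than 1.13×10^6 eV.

n = 3

E_1 = h²/(8m_nL²) = 2.600×10^-14 J = 1.623×10^5 eV.
Need n² > 1.13×10^6/1.623×10^5 = 6.962, i.e. n > 2.639.
The smallest integer satisfying this is n = 3.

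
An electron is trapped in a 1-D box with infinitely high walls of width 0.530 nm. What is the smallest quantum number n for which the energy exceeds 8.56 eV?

n = 3

E_1 = h²/(8m_eL²) = 2.145×10^-19 J = 1.339 eV.
Need n² > 8.56/1.339 = 6.393, i.e. n > 2.528.
The smallest integer satisfying this is n = 3.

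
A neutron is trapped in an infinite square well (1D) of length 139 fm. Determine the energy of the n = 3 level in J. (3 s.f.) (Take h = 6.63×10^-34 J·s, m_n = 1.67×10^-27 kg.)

E_3 = 1.53×10^-14 J

For an infinite well E_n = n²h²/(8m_nL²), so E_1 = h²/(8m_nL²) = (6.63×10^-34)²/(8·1.67×10^-27·(1.39×10^-13 m)²) = 1.703×10^-15 J.
Then E_3 = 3²·E_1 = 9·1.703×10^-15 J = 1.53×10^-14 J.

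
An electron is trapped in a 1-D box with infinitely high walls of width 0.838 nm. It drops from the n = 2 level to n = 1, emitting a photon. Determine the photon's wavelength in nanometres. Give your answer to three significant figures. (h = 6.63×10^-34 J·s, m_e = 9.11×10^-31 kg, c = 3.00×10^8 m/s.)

E_1 = h²/(8m_eL²) = 8.589×10^-20 J, so ΔE = (2² − 1²)E_1 = 2.577×10^-19 J.
λ = hc/ΔE = (6.63×10^-34·3.00×10^8)/2.577×10^-19 = 7.72×10^-7 m = 772 nm.

λ = 772 nm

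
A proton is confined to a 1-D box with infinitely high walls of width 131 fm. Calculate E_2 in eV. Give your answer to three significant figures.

For an infinite well E_n = n²h²/(8m_pL²), so E_1 = h²/(8m_pL²) = (6.626×10^-34)²/(8·1.673×10^-27·(1.31×10^-13 m)²) = 1.912×10^-15 J.
Then E_2 = 2²·E_1 = 4·1.912×10^-15 J = 7.648×10^-15 J.
Converting, E_2 = 7.648×10^-15 J / (1.602×10^-19 J/eV) = 4.77×10^4 eV.

E_2 = 4.77×10^4 eV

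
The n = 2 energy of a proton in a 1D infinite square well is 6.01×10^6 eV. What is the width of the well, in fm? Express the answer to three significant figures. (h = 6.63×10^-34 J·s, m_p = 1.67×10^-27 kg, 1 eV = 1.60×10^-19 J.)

From E_n = n²h²/(8m_pL²), L = n·h/√(8m_pE_n).
E_2 = 6.01×10^6 eV = 9.616×10^-13 J, so L = 2·6.63×10^-34/√(8·1.67×10^-27·9.616×10^-13) = 1.17×10^-14 m = 11.7 fm.

L = 11.7 fm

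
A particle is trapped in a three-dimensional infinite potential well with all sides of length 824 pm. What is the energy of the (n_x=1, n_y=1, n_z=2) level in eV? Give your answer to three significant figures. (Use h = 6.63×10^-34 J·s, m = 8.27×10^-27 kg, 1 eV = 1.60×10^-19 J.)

E = 3.67×10^-4 eV

For a 3D rectangular well E = (h²/8m)·Σ n_i²/L_i² = (6.63×10^-34)²/(8·8.27×10^-27) · [1²/(824 pm)² + 1²/(824 pm)² + 2²/(824 pm)²].
Evaluating gives E = 5.871×10^-23 J = 3.67×10^-4 eV.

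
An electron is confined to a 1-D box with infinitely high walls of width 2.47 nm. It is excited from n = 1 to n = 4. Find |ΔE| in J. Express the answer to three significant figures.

|ΔE| = 1.48×10^-19 J

E_1 = h²/(8m_eL²) = 9.875×10^-21 J.
|ΔE| = |1² − 4²|·E_1 = 15·9.875×10^-21 J = 1.48×10^-19 J.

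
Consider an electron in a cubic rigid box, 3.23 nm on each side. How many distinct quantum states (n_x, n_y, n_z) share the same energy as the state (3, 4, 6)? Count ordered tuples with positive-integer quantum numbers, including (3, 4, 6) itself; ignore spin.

degeneracy = 6

The level has n_x² + n_y² + n_z² = 61. The ordered positive-integer solutions are (3, 4, 6), (3, 6, 4), (4, 3, 6), (4, 6, 3), (6, 3, 4), (6, 4, 3).
That gives 6 states.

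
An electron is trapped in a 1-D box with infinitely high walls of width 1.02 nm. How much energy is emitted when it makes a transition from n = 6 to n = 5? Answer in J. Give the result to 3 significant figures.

E_1 = h²/(8m_eL²) = 5.791×10^-20 J.
|ΔE| = |6² − 5²|·E_1 = 11·5.791×10^-20 J = 6.37×10^-19 J.

|ΔE| = 6.37×10^-19 J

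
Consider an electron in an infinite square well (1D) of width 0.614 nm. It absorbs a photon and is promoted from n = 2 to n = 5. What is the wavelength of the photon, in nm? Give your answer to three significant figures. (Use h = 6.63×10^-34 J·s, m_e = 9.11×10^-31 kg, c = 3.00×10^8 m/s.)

λ = 59.2 nm

E_1 = h²/(8m_eL²) = 1.600×10^-19 J, so ΔE = (5² − 2²)E_1 = 3.360×10^-18 J.
λ = hc/ΔE = (6.63×10^-34·3.00×10^8)/3.360×10^-18 = 5.92×10^-8 m = 59.2 nm.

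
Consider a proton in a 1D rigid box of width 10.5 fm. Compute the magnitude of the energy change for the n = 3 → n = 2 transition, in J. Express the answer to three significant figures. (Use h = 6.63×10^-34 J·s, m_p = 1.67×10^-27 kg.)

|ΔE| = 1.49×10^-12 J

E_1 = h²/(8m_pL²) = 2.984×10^-13 J.
|ΔE| = |3² − 2²|·E_1 = 5·2.984×10^-13 J = 1.49×10^-12 J.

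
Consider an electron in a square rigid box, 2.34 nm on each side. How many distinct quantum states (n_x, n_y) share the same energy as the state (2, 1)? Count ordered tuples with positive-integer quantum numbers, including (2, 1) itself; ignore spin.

degeneracy = 2

The level has n_x² + n_y² = 5. The ordered positive-integer solutions are (1, 2), (2, 1).
That gives 2 states.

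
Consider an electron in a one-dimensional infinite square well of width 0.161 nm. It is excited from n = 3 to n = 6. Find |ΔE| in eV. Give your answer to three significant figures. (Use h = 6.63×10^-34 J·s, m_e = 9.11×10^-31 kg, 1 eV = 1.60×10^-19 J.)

|ΔE| = 393 eV

E_1 = h²/(8m_eL²) = 2.327×10^-18 J.
|ΔE| = |3² − 6²|·E_1 = 27·2.327×10^-18 J = 6.283×10^-17 J = 393 eV.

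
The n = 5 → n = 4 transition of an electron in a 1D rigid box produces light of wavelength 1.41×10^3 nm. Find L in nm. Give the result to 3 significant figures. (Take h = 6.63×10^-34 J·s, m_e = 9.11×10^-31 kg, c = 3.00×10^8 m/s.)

L = 1.96 nm

The photon carries ΔE = hc/λ = 6.63×10^-34·3.00×10^8/1.41×10^-6 m = 1.411×10^-19 J.
Since ΔE = (5² − 4²)E_1, E_1 = 1.568×10^-20 J, and L = h/√(8m_eE_1) = 1.96×10^-9 m = 1.96 nm.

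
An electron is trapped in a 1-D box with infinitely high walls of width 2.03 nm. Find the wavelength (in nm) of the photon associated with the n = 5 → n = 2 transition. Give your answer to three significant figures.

λ = 647 nm

E_1 = h²/(8m_eL²) = 1.462×10^-20 J, so ΔE = (5² − 2²)E_1 = 3.070×10^-19 J.
λ = hc/ΔE = (6.626×10^-34·2.998×10^8)/3.070×10^-19 = 6.47×10^-7 m = 647 nm.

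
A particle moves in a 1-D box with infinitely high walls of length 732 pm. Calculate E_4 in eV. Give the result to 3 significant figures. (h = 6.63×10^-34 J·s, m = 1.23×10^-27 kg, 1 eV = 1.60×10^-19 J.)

E_4 = 0.00834 eV

For an infinite well E_n = n²h²/(8mL²), so E_1 = h²/(8mL²) = (6.63×10^-34)²/(8·1.23×10^-27·(7.32×10^-10 m)²) = 8.337×10^-23 J.
Then E_4 = 4²·E_1 = 16·8.337×10^-23 J = 1.334×10^-21 J.
Converting, E_4 = 1.334×10^-21 J / (1.60×10^-19 J/eV) = 0.00834 eV.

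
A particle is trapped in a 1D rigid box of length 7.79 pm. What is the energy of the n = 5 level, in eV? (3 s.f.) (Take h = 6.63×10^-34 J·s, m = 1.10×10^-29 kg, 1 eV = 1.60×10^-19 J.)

E_5 = 1.29×10^4 eV

For an infinite well E_n = n²h²/(8mL²), so E_1 = h²/(8mL²) = (6.63×10^-34)²/(8·1.10×10^-29·(7.79×10^-12 m)²) = 8.231×10^-17 J.
Then E_5 = 5²·E_1 = 25·8.231×10^-17 J = 2.058×10^-15 J.
Converting, E_5 = 2.058×10^-15 J / (1.60×10^-19 J/eV) = 1.29×10^4 eV.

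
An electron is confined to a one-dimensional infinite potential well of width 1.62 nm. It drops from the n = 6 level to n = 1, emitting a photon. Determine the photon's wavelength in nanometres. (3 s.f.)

E_1 = h²/(8m_eL²) = 2.296×10^-20 J, so ΔE = (6² − 1²)E_1 = 8.036×10^-19 J.
λ = hc/ΔE = (6.626×10^-34·2.998×10^8)/8.036×10^-19 = 2.47×10^-7 m = 247 nm.

λ = 247 nm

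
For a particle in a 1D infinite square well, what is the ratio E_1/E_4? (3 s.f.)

0.0625

E_n ∝ n², so E_1/E_4 = 1²/4² = 1/16 = 0.0625.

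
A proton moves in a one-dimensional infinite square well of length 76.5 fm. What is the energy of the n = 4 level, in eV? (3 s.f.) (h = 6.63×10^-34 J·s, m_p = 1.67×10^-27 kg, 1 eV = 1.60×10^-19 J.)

E_4 = 5.62×10^5 eV

For an infinite well E_n = n²h²/(8m_pL²), so E_1 = h²/(8m_pL²) = (6.63×10^-34)²/(8·1.67×10^-27·(7.65×10^-14 m)²) = 5.622×10^-15 J.
Then E_4 = 4²·E_1 = 16·5.622×10^-15 J = 8.995×10^-14 J.
Converting, E_4 = 8.995×10^-14 J / (1.60×10^-19 J/eV) = 5.62×10^5 eV.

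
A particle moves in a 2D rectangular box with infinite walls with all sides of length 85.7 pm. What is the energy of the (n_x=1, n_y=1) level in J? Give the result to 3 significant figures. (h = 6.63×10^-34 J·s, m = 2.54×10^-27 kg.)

E = 5.89×10^-21 J

For a 2D rectangular well E = (h²/8m)·Σ n_i²/L_i² = (6.63×10^-34)²/(8·2.54×10^-27) · [1²/(85.7 pm)² + 1²/(85.7 pm)²].
Evaluating gives E = 5.89×10^-21 J.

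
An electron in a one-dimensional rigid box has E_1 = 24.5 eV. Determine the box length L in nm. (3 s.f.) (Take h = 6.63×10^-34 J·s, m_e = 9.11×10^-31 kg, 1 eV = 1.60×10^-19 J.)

From E_n = n²h²/(8m_eL²), L = n·h/√(8m_eE_n).
E_1 = 24.5 eV = 3.920×10^-18 J, so L = 1·6.63×10^-34/√(8·9.11×10^-31·3.920×10^-18) = 1.24×10^-10 m = 0.124 nm.

L = 0.124 nm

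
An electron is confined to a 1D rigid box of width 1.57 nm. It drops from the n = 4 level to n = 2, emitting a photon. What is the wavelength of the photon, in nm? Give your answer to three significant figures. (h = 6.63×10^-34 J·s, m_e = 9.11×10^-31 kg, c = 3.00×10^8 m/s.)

E_1 = h²/(8m_eL²) = 2.447×10^-20 J, so ΔE = (4² − 2²)E_1 = 2.936×10^-19 J.
λ = hc/ΔE = (6.63×10^-34·3.00×10^8)/2.936×10^-19 = 6.77×10^-7 m = 677 nm.

λ = 677 nm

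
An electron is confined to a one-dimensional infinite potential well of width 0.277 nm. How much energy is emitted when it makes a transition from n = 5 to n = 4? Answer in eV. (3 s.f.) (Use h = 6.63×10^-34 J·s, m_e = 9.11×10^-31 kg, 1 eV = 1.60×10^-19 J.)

|ΔE| = 44.2 eV

E_1 = h²/(8m_eL²) = 7.861×10^-19 J.
|ΔE| = |5² − 4²|·E_1 = 9·7.861×10^-19 J = 7.075×10^-18 J = 44.2 eV.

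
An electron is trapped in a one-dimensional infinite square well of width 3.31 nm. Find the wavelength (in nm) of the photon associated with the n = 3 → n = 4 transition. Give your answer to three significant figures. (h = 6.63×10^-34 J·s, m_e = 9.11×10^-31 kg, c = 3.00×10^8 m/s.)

E_1 = h²/(8m_eL²) = 5.505×10^-21 J, so ΔE = (4² − 3²)E_1 = 3.854×10^-20 J.
λ = hc/ΔE = (6.63×10^-34·3.00×10^8)/3.854×10^-20 = 5.16×10^-6 m = 5.16×10^3 nm.

λ = 5.16×10^3 nm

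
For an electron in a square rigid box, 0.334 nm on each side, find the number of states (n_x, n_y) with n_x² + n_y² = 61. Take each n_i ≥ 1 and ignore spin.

degeneracy = 2

The level has n_x² + n_y² = 61. The ordered positive-integer solutions are (5, 6), (6, 5).
That gives 2 states.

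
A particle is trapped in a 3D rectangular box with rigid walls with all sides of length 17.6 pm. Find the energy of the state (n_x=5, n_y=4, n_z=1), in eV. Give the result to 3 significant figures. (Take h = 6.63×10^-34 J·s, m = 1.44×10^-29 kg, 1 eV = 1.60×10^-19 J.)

For a 3D rectangular well E = (h²/8m)·Σ n_i²/L_i² = (6.63×10^-34)²/(8·1.44×10^-29) · [5²/(17.6 pm)² + 4²/(17.6 pm)² + 1²/(17.6 pm)²].
Evaluating gives E = 5.174×10^-16 J = 3.23×10^3 eV.

E = 3.23×10^3 eV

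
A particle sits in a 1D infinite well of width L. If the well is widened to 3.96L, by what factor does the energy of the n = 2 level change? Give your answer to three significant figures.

0.0638

E_n ∝ 1/L², so the energy scales by 1/3.96² = 0.0638.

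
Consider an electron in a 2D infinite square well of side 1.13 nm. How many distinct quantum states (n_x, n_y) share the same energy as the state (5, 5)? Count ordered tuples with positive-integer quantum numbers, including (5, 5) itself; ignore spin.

The level has n_x² + n_y² = 50. The ordered positive-integer solutions are (1, 7), (5, 5), (7, 1).
That gives 3 states.

degeneracy = 3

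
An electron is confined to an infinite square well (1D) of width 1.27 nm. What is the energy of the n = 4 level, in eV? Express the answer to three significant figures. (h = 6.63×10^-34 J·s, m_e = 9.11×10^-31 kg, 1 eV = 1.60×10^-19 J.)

E_4 = 3.74 eV

For an infinite well E_n = n²h²/(8m_eL²), so E_1 = h²/(8m_eL²) = (6.63×10^-34)²/(8·9.11×10^-31·(1.27×10^-9 m)²) = 3.739×10^-20 J.
Then E_4 = 4²·E_1 = 16·3.739×10^-20 J = 5.982×10^-19 J.
Converting, E_4 = 5.982×10^-19 J / (1.60×10^-19 J/eV) = 3.74 eV.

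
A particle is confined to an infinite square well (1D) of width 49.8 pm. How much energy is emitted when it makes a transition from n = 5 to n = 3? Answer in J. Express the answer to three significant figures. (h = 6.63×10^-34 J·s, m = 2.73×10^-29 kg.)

|ΔE| = 1.30×10^-17 J

E_1 = h²/(8mL²) = 8.116×10^-19 J.
|ΔE| = |5² − 3²|·E_1 = 16·8.116×10^-19 J = 1.30×10^-17 J.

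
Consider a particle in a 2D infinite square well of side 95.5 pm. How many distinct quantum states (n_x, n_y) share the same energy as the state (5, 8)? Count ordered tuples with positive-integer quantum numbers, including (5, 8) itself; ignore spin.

The level has n_x² + n_y² = 89. The ordered positive-integer solutions are (5, 8), (8, 5).
That gives 2 states.

degeneracy = 2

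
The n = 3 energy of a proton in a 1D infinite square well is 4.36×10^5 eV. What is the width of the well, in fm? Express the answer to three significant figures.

From E_n = n²h²/(8m_pL²), L = n·h/√(8m_pE_n).
E_3 = 4.36×10^5 eV = 6.985×10^-14 J, so L = 3·6.626×10^-34/√(8·1.673×10^-27·6.985×10^-14) = 6.50×10^-14 m = 65.0 fm.

L = 65.0 fm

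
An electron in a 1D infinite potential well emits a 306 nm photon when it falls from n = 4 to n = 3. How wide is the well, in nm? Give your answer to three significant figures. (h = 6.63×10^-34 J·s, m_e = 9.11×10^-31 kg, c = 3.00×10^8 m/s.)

L = 0.806 nm

The photon carries ΔE = hc/λ = 6.63×10^-34·3.00×10^8/3.06×10^-7 m = 6.500×10^-19 J.
Since ΔE = (4² − 3²)E_1, E_1 = 9.286×10^-20 J, and L = h/√(8m_eE_1) = 8.06×10^-10 m = 0.806 nm.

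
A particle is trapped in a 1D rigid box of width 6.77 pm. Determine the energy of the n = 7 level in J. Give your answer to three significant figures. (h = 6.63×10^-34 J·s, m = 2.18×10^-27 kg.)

For an infinite well E_n = n²h²/(8mL²), so E_1 = h²/(8mL²) = (6.63×10^-34)²/(8·2.18×10^-27·(6.77×10^-12 m)²) = 5.499×10^-19 J.
Then E_7 = 7²·E_1 = 49·5.499×10^-19 J = 2.69×10^-17 J.

E_7 = 2.69×10^-17 J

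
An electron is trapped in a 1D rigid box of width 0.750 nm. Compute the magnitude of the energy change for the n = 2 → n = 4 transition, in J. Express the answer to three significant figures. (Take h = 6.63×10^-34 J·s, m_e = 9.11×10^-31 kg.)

|ΔE| = 1.29×10^-18 J

E_1 = h²/(8m_eL²) = 1.072×10^-19 J.
|ΔE| = |2² − 4²|·E_1 = 12·1.072×10^-19 J = 1.29×10^-18 J.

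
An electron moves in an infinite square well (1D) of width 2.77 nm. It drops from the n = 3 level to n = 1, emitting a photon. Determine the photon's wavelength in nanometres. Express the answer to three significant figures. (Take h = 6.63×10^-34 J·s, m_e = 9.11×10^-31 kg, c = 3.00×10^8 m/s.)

E_1 = h²/(8m_eL²) = 7.861×10^-21 J, so ΔE = (3² − 1²)E_1 = 6.289×10^-20 J.
λ = hc/ΔE = (6.63×10^-34·3.00×10^8)/6.289×10^-20 = 3.16×10^-6 m = 3.16×10^3 nm.

λ = 3.16×10^3 nm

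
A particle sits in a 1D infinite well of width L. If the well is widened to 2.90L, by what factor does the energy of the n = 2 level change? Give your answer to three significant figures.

E_n ∝ 1/L², so the energy scales by 1/2.90² = 0.119.

0.119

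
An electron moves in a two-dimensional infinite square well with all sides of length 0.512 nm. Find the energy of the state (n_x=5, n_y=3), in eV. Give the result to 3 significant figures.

For a 2D rectangular well E = (h²/8m_e)·Σ n_i²/L_i² = (6.626×10^-34)²/(8·9.109×10^-31) · [5²/(0.512 nm)² + 3²/(0.512 nm)²].
Evaluating gives E = 7.814×10^-18 J = 48.8 eV.

E = 48.8 eV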